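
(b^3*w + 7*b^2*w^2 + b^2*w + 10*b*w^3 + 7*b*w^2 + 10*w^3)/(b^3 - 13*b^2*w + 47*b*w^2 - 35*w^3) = w*(b^3 + 7*b^2*w + b^2 + 10*b*w^2 + 7*b*w + 10*w^2)/(b^3 - 13*b^2*w + 47*b*w^2 - 35*w^3)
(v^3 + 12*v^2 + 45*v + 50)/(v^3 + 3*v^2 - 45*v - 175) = (v + 2)/(v - 7)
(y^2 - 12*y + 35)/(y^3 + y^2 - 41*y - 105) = (y - 5)/(y^2 + 8*y + 15)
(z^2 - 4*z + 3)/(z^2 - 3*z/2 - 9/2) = 2*(z - 1)/(2*z + 3)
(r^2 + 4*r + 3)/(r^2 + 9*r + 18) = (r + 1)/(r + 6)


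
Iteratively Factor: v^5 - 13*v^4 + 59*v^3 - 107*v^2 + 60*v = (v - 3)*(v^4 - 10*v^3 + 29*v^2 - 20*v) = v*(v - 3)*(v^3 - 10*v^2 + 29*v - 20) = v*(v - 5)*(v - 3)*(v^2 - 5*v + 4) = v*(v - 5)*(v - 3)*(v - 1)*(v - 4)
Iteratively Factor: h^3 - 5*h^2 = (h)*(h^2 - 5*h) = h^2*(h - 5)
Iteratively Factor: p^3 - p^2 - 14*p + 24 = (p - 3)*(p^2 + 2*p - 8) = (p - 3)*(p + 4)*(p - 2)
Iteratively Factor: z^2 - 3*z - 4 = (z + 1)*(z - 4)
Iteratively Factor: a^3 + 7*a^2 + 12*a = (a + 3)*(a^2 + 4*a) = a*(a + 3)*(a + 4)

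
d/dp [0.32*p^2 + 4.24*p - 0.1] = 0.64*p + 4.24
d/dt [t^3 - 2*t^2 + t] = 3*t^2 - 4*t + 1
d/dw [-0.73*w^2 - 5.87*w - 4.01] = -1.46*w - 5.87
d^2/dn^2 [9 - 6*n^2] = -12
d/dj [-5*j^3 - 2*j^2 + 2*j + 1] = -15*j^2 - 4*j + 2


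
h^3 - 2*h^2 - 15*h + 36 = (h - 3)^2*(h + 4)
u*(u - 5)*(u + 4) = u^3 - u^2 - 20*u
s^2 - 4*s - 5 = (s - 5)*(s + 1)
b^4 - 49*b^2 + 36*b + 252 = (b - 6)*(b - 3)*(b + 2)*(b + 7)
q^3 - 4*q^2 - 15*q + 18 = (q - 6)*(q - 1)*(q + 3)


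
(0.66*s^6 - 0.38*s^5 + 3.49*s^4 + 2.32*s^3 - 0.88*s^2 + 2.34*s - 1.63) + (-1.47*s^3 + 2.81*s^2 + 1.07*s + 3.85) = 0.66*s^6 - 0.38*s^5 + 3.49*s^4 + 0.85*s^3 + 1.93*s^2 + 3.41*s + 2.22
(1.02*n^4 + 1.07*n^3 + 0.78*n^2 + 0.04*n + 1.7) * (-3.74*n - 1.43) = -3.8148*n^5 - 5.4604*n^4 - 4.4473*n^3 - 1.265*n^2 - 6.4152*n - 2.431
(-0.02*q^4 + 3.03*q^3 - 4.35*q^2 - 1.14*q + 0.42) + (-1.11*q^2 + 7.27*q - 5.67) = -0.02*q^4 + 3.03*q^3 - 5.46*q^2 + 6.13*q - 5.25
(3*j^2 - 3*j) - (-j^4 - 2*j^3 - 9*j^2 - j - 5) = j^4 + 2*j^3 + 12*j^2 - 2*j + 5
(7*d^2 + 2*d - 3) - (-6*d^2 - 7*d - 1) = 13*d^2 + 9*d - 2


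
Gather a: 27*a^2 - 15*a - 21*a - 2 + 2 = 27*a^2 - 36*a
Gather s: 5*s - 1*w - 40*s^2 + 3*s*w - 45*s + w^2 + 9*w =-40*s^2 + s*(3*w - 40) + w^2 + 8*w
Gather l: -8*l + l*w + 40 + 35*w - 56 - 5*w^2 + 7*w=l*(w - 8) - 5*w^2 + 42*w - 16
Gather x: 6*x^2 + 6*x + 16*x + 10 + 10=6*x^2 + 22*x + 20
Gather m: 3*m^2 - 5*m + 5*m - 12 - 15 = 3*m^2 - 27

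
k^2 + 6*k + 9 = (k + 3)^2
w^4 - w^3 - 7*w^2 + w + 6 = (w - 3)*(w - 1)*(w + 1)*(w + 2)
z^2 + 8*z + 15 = (z + 3)*(z + 5)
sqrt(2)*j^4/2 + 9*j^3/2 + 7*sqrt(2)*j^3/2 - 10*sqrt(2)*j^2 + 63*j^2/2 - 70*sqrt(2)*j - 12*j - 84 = (j + 7)*(j - 2*sqrt(2))*(j + 6*sqrt(2))*(sqrt(2)*j/2 + 1/2)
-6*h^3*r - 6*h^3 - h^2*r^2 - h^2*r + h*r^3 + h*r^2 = (-3*h + r)*(2*h + r)*(h*r + h)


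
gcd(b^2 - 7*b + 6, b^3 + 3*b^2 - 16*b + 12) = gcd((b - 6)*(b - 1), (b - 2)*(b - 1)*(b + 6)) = b - 1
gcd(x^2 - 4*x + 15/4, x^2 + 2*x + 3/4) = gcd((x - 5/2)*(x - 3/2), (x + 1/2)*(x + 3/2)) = 1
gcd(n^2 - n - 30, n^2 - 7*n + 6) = n - 6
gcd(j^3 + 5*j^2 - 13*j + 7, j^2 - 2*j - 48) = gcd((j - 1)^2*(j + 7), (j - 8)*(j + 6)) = 1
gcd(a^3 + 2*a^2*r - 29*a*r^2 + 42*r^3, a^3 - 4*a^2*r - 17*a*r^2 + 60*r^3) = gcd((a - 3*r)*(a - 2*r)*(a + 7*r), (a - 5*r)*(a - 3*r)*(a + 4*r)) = -a + 3*r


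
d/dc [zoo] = 0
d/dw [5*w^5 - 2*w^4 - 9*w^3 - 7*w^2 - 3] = w*(25*w^3 - 8*w^2 - 27*w - 14)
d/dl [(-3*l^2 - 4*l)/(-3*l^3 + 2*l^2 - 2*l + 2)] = (-9*l^4 - 24*l^3 + 14*l^2 - 12*l - 8)/(9*l^6 - 12*l^5 + 16*l^4 - 20*l^3 + 12*l^2 - 8*l + 4)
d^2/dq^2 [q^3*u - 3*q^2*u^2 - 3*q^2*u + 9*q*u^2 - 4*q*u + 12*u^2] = 6*u*(q - u - 1)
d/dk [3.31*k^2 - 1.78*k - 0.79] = 6.62*k - 1.78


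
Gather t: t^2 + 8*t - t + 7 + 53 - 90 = t^2 + 7*t - 30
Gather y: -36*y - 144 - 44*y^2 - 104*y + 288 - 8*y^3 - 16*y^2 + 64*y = -8*y^3 - 60*y^2 - 76*y + 144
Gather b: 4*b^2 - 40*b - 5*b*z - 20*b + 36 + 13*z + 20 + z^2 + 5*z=4*b^2 + b*(-5*z - 60) + z^2 + 18*z + 56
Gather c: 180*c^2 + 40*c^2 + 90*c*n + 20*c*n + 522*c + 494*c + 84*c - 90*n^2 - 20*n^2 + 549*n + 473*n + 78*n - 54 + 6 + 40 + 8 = 220*c^2 + c*(110*n + 1100) - 110*n^2 + 1100*n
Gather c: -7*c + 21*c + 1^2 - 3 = 14*c - 2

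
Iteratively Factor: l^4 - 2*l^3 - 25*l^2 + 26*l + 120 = (l - 5)*(l^3 + 3*l^2 - 10*l - 24) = (l - 5)*(l + 2)*(l^2 + l - 12) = (l - 5)*(l - 3)*(l + 2)*(l + 4)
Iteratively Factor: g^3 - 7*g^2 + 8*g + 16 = (g - 4)*(g^2 - 3*g - 4) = (g - 4)*(g + 1)*(g - 4)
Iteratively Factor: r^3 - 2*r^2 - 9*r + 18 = (r - 2)*(r^2 - 9) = (r - 3)*(r - 2)*(r + 3)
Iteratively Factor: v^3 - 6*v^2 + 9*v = (v)*(v^2 - 6*v + 9) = v*(v - 3)*(v - 3)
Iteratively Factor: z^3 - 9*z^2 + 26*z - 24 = (z - 3)*(z^2 - 6*z + 8) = (z - 4)*(z - 3)*(z - 2)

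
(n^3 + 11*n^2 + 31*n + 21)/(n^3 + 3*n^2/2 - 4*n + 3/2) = 2*(n^2 + 8*n + 7)/(2*n^2 - 3*n + 1)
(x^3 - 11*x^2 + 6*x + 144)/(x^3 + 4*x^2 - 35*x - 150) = (x^2 - 5*x - 24)/(x^2 + 10*x + 25)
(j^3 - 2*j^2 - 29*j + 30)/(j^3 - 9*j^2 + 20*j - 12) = (j + 5)/(j - 2)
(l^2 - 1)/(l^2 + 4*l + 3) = (l - 1)/(l + 3)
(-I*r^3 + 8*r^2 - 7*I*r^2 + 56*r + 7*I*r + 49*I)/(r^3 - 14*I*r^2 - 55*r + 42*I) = (-I*r^3 + r^2*(8 - 7*I) + 7*r*(8 + I) + 49*I)/(r^3 - 14*I*r^2 - 55*r + 42*I)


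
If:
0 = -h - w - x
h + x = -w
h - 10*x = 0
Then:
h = 10*x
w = -11*x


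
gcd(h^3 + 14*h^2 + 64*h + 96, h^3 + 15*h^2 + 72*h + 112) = h^2 + 8*h + 16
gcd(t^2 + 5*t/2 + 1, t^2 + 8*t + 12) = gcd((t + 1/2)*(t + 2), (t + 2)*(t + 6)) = t + 2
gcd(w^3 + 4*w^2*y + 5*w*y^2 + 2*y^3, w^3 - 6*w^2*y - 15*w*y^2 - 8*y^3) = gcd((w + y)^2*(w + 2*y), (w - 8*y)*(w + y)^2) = w^2 + 2*w*y + y^2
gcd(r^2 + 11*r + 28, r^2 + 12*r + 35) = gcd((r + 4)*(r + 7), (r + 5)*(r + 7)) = r + 7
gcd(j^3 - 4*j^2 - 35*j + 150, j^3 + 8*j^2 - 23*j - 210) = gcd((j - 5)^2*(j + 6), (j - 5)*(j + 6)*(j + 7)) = j^2 + j - 30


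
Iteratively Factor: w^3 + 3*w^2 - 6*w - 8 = (w - 2)*(w^2 + 5*w + 4) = (w - 2)*(w + 4)*(w + 1)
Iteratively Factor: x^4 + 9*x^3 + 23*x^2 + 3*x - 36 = (x + 3)*(x^3 + 6*x^2 + 5*x - 12) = (x - 1)*(x + 3)*(x^2 + 7*x + 12) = (x - 1)*(x + 3)^2*(x + 4)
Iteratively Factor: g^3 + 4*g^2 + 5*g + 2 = (g + 2)*(g^2 + 2*g + 1) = (g + 1)*(g + 2)*(g + 1)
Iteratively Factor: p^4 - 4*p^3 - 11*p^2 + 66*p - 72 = (p + 4)*(p^3 - 8*p^2 + 21*p - 18) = (p - 3)*(p + 4)*(p^2 - 5*p + 6) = (p - 3)*(p - 2)*(p + 4)*(p - 3)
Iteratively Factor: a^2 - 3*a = (a)*(a - 3)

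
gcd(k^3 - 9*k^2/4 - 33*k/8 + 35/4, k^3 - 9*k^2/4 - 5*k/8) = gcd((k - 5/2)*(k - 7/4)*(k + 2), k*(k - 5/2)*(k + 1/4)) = k - 5/2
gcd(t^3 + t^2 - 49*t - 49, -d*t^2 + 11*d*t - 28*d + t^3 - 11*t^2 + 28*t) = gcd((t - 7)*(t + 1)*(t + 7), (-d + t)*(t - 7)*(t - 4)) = t - 7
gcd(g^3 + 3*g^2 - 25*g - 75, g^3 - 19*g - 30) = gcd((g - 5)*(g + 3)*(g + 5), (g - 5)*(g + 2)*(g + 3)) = g^2 - 2*g - 15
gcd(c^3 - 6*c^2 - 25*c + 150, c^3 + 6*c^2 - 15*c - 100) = c + 5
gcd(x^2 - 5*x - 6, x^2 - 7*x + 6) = x - 6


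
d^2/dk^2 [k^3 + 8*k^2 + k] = 6*k + 16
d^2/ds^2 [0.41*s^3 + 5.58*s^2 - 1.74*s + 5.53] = 2.46*s + 11.16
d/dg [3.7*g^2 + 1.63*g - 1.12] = 7.4*g + 1.63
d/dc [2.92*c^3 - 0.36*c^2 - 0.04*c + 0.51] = 8.76*c^2 - 0.72*c - 0.04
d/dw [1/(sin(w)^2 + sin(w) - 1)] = -(2*sin(w) + 1)*cos(w)/(sin(w) - cos(w)^2)^2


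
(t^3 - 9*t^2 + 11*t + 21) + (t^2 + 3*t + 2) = t^3 - 8*t^2 + 14*t + 23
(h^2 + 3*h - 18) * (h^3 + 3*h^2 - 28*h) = h^5 + 6*h^4 - 37*h^3 - 138*h^2 + 504*h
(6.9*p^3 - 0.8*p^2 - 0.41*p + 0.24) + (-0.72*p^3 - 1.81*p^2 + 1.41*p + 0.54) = 6.18*p^3 - 2.61*p^2 + 1.0*p + 0.78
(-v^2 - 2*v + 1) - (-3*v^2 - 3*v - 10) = 2*v^2 + v + 11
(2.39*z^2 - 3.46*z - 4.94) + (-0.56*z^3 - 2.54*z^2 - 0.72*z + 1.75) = -0.56*z^3 - 0.15*z^2 - 4.18*z - 3.19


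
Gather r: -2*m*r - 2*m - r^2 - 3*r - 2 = -2*m - r^2 + r*(-2*m - 3) - 2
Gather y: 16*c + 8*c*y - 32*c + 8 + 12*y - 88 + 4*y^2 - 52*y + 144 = -16*c + 4*y^2 + y*(8*c - 40) + 64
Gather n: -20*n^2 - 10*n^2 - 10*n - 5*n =-30*n^2 - 15*n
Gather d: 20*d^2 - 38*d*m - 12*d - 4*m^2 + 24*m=20*d^2 + d*(-38*m - 12) - 4*m^2 + 24*m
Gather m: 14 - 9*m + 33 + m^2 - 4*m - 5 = m^2 - 13*m + 42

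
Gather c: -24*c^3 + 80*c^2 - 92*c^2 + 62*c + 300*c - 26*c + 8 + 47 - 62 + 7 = -24*c^3 - 12*c^2 + 336*c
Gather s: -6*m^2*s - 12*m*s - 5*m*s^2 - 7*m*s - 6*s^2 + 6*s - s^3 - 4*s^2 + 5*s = -s^3 + s^2*(-5*m - 10) + s*(-6*m^2 - 19*m + 11)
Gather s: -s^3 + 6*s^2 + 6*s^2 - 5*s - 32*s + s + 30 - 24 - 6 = -s^3 + 12*s^2 - 36*s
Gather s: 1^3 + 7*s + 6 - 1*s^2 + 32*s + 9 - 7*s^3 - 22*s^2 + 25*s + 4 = -7*s^3 - 23*s^2 + 64*s + 20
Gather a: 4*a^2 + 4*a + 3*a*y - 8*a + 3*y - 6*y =4*a^2 + a*(3*y - 4) - 3*y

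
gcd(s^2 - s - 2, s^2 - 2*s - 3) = s + 1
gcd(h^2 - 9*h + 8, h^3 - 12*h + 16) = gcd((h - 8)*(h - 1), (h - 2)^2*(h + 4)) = 1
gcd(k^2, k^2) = k^2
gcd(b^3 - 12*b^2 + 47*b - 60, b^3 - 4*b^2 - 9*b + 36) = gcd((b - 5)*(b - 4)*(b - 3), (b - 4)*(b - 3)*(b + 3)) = b^2 - 7*b + 12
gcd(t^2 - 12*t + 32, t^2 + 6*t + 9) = 1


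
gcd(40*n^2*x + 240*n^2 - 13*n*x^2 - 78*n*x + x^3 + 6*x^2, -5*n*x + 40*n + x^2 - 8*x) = -5*n + x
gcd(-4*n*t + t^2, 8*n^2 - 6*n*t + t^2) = -4*n + t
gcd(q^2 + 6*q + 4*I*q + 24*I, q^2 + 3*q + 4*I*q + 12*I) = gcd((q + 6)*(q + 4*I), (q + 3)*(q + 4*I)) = q + 4*I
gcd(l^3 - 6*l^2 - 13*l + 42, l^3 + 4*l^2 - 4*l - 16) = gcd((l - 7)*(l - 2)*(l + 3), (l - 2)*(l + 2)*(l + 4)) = l - 2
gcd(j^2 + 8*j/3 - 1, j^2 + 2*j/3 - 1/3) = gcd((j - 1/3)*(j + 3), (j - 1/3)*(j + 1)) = j - 1/3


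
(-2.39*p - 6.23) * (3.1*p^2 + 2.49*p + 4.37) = -7.409*p^3 - 25.2641*p^2 - 25.957*p - 27.2251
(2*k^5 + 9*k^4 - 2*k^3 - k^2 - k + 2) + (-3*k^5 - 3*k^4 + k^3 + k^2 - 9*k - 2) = -k^5 + 6*k^4 - k^3 - 10*k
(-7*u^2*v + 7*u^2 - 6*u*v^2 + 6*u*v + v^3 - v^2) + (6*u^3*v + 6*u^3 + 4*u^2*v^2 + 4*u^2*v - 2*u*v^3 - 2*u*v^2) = 6*u^3*v + 6*u^3 + 4*u^2*v^2 - 3*u^2*v + 7*u^2 - 2*u*v^3 - 8*u*v^2 + 6*u*v + v^3 - v^2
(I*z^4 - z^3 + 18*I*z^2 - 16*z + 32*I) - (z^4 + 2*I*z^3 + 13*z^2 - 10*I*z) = -z^4 + I*z^4 - z^3 - 2*I*z^3 - 13*z^2 + 18*I*z^2 - 16*z + 10*I*z + 32*I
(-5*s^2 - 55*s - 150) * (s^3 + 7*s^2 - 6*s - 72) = -5*s^5 - 90*s^4 - 505*s^3 - 360*s^2 + 4860*s + 10800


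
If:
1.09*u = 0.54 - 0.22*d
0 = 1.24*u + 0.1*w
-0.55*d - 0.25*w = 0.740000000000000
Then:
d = 0.68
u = 0.36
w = -4.45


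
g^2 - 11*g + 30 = (g - 6)*(g - 5)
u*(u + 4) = u^2 + 4*u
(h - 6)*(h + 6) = h^2 - 36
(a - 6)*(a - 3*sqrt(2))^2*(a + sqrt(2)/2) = a^4 - 11*sqrt(2)*a^3/2 - 6*a^3 + 12*a^2 + 33*sqrt(2)*a^2 - 72*a + 9*sqrt(2)*a - 54*sqrt(2)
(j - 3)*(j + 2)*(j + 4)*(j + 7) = j^4 + 10*j^3 + 11*j^2 - 94*j - 168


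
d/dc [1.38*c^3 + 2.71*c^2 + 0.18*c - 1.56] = 4.14*c^2 + 5.42*c + 0.18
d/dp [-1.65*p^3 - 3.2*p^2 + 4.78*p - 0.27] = -4.95*p^2 - 6.4*p + 4.78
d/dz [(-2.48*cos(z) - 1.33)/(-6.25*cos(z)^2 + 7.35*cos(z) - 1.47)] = (15.5*cos(z)^2 + 16.625*cos(z) - 13.4211)*sin(z)/(39.0625*cos(z)^4 - 91.875*cos(z)^3 + 72.3975*cos(z)^2 - 21.609*cos(z) + 2.1609)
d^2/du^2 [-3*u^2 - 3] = -6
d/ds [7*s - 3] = 7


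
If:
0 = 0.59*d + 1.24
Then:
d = -2.10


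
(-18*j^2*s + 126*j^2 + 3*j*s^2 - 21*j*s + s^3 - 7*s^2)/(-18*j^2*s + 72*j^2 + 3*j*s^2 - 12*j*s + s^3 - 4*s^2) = (s - 7)/(s - 4)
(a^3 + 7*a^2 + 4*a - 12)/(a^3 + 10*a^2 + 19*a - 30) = (a + 2)/(a + 5)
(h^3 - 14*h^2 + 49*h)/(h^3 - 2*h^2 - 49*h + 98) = h*(h - 7)/(h^2 + 5*h - 14)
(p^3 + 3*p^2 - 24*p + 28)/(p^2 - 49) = (p^2 - 4*p + 4)/(p - 7)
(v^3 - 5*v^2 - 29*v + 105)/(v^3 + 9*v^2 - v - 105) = (v - 7)/(v + 7)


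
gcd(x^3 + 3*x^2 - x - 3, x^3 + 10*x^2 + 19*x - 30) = x - 1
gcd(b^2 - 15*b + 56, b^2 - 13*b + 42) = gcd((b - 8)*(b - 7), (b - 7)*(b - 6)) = b - 7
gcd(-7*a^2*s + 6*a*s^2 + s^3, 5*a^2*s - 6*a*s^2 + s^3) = -a*s + s^2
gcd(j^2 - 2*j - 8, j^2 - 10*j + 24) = j - 4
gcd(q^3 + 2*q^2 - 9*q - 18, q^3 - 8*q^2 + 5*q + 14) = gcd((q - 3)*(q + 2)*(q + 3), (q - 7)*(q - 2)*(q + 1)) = 1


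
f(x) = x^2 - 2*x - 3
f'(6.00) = 10.00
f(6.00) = 21.00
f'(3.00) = 4.00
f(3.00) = 0.00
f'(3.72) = 5.44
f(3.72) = 3.40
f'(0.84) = -0.32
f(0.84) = -3.97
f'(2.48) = 2.96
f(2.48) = -1.81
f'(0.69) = -0.62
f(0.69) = -3.90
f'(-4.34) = -10.68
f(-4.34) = 24.52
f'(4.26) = 6.52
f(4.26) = 6.63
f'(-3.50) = -9.00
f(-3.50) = 16.25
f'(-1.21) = -4.42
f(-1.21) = 0.88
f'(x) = 2*x - 2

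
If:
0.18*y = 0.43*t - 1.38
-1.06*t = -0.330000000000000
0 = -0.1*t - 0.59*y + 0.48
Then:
No Solution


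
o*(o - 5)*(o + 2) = o^3 - 3*o^2 - 10*o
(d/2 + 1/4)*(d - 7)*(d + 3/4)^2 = d^4/2 - 5*d^3/2 - 203*d^2/32 - 285*d/64 - 63/64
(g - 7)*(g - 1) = g^2 - 8*g + 7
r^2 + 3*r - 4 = (r - 1)*(r + 4)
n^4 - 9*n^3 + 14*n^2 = n^2*(n - 7)*(n - 2)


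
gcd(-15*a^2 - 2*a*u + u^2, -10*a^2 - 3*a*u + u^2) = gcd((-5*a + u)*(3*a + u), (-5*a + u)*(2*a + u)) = -5*a + u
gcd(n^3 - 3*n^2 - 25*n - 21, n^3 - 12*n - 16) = 1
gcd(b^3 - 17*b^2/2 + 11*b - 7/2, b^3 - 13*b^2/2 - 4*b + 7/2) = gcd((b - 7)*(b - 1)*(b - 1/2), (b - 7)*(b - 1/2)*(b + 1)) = b^2 - 15*b/2 + 7/2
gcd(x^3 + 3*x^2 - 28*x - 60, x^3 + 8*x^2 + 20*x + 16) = x + 2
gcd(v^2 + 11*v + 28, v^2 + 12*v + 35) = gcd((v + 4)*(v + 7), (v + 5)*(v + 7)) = v + 7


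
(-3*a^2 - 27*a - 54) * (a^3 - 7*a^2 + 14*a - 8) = -3*a^5 - 6*a^4 + 93*a^3 + 24*a^2 - 540*a + 432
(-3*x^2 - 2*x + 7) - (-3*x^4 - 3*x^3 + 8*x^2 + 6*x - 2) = 3*x^4 + 3*x^3 - 11*x^2 - 8*x + 9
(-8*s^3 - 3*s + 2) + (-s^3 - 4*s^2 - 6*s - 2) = -9*s^3 - 4*s^2 - 9*s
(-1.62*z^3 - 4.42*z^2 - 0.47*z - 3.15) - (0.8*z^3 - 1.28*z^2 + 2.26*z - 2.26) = -2.42*z^3 - 3.14*z^2 - 2.73*z - 0.89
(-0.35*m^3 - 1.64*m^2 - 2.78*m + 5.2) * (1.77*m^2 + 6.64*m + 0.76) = -0.6195*m^5 - 5.2268*m^4 - 16.0762*m^3 - 10.5016*m^2 + 32.4152*m + 3.952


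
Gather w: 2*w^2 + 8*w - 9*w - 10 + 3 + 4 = 2*w^2 - w - 3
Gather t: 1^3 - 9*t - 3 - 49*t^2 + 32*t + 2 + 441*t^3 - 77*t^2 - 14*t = 441*t^3 - 126*t^2 + 9*t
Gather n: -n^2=-n^2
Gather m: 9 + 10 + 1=20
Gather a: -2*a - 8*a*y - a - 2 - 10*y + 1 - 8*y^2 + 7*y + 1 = a*(-8*y - 3) - 8*y^2 - 3*y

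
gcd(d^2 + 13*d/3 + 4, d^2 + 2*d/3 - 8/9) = d + 4/3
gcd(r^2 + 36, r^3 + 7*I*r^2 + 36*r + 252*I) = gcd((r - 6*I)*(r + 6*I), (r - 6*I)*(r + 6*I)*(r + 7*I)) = r^2 + 36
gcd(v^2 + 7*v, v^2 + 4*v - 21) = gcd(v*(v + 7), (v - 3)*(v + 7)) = v + 7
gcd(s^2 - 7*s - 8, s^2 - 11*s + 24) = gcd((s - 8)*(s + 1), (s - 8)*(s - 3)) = s - 8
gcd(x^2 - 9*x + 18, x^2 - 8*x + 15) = x - 3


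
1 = 1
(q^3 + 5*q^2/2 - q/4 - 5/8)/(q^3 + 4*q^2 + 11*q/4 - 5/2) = (q + 1/2)/(q + 2)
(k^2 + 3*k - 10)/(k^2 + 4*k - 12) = (k + 5)/(k + 6)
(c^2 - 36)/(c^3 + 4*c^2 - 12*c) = (c - 6)/(c*(c - 2))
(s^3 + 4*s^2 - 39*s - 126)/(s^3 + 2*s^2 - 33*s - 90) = (s + 7)/(s + 5)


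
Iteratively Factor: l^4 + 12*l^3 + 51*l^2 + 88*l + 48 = (l + 1)*(l^3 + 11*l^2 + 40*l + 48) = (l + 1)*(l + 4)*(l^2 + 7*l + 12) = (l + 1)*(l + 4)^2*(l + 3)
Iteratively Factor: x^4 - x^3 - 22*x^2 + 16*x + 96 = (x + 4)*(x^3 - 5*x^2 - 2*x + 24) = (x - 3)*(x + 4)*(x^2 - 2*x - 8) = (x - 4)*(x - 3)*(x + 4)*(x + 2)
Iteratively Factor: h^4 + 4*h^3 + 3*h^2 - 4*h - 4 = (h + 2)*(h^3 + 2*h^2 - h - 2) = (h - 1)*(h + 2)*(h^2 + 3*h + 2) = (h - 1)*(h + 1)*(h + 2)*(h + 2)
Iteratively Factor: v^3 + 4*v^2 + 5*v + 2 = (v + 1)*(v^2 + 3*v + 2) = (v + 1)*(v + 2)*(v + 1)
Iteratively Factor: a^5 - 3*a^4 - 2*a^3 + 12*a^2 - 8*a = (a - 1)*(a^4 - 2*a^3 - 4*a^2 + 8*a) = (a - 2)*(a - 1)*(a^3 - 4*a) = (a - 2)*(a - 1)*(a + 2)*(a^2 - 2*a) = a*(a - 2)*(a - 1)*(a + 2)*(a - 2)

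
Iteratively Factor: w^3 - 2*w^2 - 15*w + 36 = (w + 4)*(w^2 - 6*w + 9) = (w - 3)*(w + 4)*(w - 3)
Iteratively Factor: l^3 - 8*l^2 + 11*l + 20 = (l + 1)*(l^2 - 9*l + 20) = (l - 5)*(l + 1)*(l - 4)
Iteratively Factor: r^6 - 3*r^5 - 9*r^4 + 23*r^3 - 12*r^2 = (r - 1)*(r^5 - 2*r^4 - 11*r^3 + 12*r^2) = r*(r - 1)*(r^4 - 2*r^3 - 11*r^2 + 12*r) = r*(r - 1)^2*(r^3 - r^2 - 12*r) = r^2*(r - 1)^2*(r^2 - r - 12) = r^2*(r - 1)^2*(r + 3)*(r - 4)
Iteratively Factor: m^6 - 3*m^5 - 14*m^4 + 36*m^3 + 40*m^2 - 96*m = (m)*(m^5 - 3*m^4 - 14*m^3 + 36*m^2 + 40*m - 96) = m*(m - 2)*(m^4 - m^3 - 16*m^2 + 4*m + 48) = m*(m - 2)*(m + 2)*(m^3 - 3*m^2 - 10*m + 24) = m*(m - 4)*(m - 2)*(m + 2)*(m^2 + m - 6) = m*(m - 4)*(m - 2)*(m + 2)*(m + 3)*(m - 2)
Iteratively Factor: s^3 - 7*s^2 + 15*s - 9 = (s - 3)*(s^2 - 4*s + 3) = (s - 3)^2*(s - 1)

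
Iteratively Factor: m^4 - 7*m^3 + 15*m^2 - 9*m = (m - 1)*(m^3 - 6*m^2 + 9*m) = m*(m - 1)*(m^2 - 6*m + 9) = m*(m - 3)*(m - 1)*(m - 3)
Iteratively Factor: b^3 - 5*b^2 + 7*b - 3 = (b - 1)*(b^2 - 4*b + 3) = (b - 3)*(b - 1)*(b - 1)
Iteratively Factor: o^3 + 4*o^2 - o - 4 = (o + 1)*(o^2 + 3*o - 4) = (o - 1)*(o + 1)*(o + 4)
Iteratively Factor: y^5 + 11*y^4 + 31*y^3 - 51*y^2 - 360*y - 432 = (y + 3)*(y^4 + 8*y^3 + 7*y^2 - 72*y - 144) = (y - 3)*(y + 3)*(y^3 + 11*y^2 + 40*y + 48) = (y - 3)*(y + 3)^2*(y^2 + 8*y + 16) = (y - 3)*(y + 3)^2*(y + 4)*(y + 4)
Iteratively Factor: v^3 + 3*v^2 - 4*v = (v)*(v^2 + 3*v - 4) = v*(v - 1)*(v + 4)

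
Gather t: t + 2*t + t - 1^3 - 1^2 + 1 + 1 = 4*t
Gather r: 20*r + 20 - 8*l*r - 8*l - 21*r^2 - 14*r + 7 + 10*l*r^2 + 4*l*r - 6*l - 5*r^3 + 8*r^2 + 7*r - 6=-14*l - 5*r^3 + r^2*(10*l - 13) + r*(13 - 4*l) + 21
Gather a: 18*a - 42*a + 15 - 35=-24*a - 20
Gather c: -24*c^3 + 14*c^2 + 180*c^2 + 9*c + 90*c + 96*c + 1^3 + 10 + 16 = -24*c^3 + 194*c^2 + 195*c + 27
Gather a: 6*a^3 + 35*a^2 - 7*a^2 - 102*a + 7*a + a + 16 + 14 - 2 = 6*a^3 + 28*a^2 - 94*a + 28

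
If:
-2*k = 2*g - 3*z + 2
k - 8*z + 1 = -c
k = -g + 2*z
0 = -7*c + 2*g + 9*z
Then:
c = 8/5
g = 73/5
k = -93/5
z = -2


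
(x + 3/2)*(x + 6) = x^2 + 15*x/2 + 9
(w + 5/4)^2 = w^2 + 5*w/2 + 25/16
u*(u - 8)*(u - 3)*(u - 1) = u^4 - 12*u^3 + 35*u^2 - 24*u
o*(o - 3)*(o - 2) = o^3 - 5*o^2 + 6*o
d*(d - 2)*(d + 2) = d^3 - 4*d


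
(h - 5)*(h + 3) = h^2 - 2*h - 15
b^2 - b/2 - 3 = (b - 2)*(b + 3/2)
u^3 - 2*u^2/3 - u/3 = u*(u - 1)*(u + 1/3)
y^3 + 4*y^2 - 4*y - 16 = (y - 2)*(y + 2)*(y + 4)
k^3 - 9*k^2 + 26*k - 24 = (k - 4)*(k - 3)*(k - 2)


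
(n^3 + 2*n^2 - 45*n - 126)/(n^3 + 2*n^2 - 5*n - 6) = (n^2 - n - 42)/(n^2 - n - 2)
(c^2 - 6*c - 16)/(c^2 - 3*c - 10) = (c - 8)/(c - 5)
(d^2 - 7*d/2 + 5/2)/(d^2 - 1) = (d - 5/2)/(d + 1)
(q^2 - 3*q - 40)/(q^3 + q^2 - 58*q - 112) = (q + 5)/(q^2 + 9*q + 14)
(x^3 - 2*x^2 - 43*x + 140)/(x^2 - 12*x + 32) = (x^2 + 2*x - 35)/(x - 8)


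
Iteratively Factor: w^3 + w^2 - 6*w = (w - 2)*(w^2 + 3*w) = w*(w - 2)*(w + 3)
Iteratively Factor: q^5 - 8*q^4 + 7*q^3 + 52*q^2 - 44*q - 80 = (q + 2)*(q^4 - 10*q^3 + 27*q^2 - 2*q - 40) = (q + 1)*(q + 2)*(q^3 - 11*q^2 + 38*q - 40) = (q - 4)*(q + 1)*(q + 2)*(q^2 - 7*q + 10) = (q - 4)*(q - 2)*(q + 1)*(q + 2)*(q - 5)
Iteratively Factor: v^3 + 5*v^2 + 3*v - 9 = (v + 3)*(v^2 + 2*v - 3) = (v - 1)*(v + 3)*(v + 3)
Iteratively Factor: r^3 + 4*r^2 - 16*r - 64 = (r + 4)*(r^2 - 16) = (r + 4)^2*(r - 4)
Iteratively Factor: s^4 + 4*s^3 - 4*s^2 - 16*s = (s)*(s^3 + 4*s^2 - 4*s - 16) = s*(s + 4)*(s^2 - 4) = s*(s + 2)*(s + 4)*(s - 2)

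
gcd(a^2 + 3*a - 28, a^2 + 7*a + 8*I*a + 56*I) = a + 7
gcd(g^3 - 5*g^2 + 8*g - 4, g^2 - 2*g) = g - 2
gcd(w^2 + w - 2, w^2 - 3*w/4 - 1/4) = w - 1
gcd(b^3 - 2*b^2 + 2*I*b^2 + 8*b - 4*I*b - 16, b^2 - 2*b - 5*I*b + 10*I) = b - 2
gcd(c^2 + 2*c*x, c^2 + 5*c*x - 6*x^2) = 1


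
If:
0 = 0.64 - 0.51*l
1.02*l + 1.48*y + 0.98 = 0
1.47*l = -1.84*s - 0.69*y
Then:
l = 1.25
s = -0.43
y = -1.53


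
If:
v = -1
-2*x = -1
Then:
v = -1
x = 1/2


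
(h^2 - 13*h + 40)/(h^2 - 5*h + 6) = (h^2 - 13*h + 40)/(h^2 - 5*h + 6)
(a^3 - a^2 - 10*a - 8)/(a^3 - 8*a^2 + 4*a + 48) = (a + 1)/(a - 6)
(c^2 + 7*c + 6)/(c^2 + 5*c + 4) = (c + 6)/(c + 4)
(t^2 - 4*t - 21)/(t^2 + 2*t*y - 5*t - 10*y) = (t^2 - 4*t - 21)/(t^2 + 2*t*y - 5*t - 10*y)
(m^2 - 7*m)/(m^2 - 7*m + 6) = m*(m - 7)/(m^2 - 7*m + 6)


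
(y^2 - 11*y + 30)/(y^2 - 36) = (y - 5)/(y + 6)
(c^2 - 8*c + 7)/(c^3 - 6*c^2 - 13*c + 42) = (c - 1)/(c^2 + c - 6)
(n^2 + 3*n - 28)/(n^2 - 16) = (n + 7)/(n + 4)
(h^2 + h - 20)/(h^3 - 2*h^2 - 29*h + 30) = (h - 4)/(h^2 - 7*h + 6)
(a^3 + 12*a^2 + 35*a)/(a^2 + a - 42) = a*(a + 5)/(a - 6)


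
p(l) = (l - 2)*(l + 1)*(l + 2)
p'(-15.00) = 641.00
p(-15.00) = -3094.00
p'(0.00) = -4.00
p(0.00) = -4.00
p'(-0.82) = -3.62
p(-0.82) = -0.60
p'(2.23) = 15.38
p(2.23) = 3.14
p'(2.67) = 22.73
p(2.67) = 11.48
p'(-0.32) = -4.33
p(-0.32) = -2.65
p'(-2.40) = 8.48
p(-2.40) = -2.46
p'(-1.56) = 0.18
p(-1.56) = 0.88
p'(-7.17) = 135.89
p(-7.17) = -292.51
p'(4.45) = 64.31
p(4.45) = 86.12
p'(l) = (l - 2)*(l + 1) + (l - 2)*(l + 2) + (l + 1)*(l + 2) = 3*l^2 + 2*l - 4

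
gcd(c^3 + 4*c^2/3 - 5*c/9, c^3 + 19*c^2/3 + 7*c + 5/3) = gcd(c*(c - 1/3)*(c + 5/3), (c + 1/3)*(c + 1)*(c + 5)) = 1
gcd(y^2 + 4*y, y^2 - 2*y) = y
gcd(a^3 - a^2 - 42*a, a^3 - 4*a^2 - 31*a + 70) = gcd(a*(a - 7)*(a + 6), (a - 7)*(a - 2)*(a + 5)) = a - 7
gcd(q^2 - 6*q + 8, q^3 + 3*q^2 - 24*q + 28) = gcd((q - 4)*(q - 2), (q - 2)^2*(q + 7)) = q - 2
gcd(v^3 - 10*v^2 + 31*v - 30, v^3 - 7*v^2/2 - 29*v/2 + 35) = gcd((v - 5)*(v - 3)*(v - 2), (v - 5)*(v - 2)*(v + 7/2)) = v^2 - 7*v + 10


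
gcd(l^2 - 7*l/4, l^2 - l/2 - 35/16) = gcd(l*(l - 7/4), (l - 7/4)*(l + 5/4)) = l - 7/4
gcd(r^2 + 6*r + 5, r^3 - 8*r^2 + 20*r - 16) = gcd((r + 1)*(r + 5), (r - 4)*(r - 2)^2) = 1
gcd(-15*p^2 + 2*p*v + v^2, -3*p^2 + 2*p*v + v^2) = 1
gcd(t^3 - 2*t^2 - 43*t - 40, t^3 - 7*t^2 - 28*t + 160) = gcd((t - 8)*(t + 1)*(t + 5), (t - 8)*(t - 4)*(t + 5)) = t^2 - 3*t - 40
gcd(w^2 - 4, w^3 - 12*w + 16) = w - 2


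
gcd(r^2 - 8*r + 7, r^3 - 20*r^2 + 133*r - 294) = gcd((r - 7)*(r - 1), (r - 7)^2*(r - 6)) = r - 7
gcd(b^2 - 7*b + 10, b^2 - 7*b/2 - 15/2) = b - 5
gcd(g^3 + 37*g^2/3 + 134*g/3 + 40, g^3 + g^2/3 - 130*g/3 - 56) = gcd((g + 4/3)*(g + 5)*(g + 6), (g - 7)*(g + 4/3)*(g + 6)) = g^2 + 22*g/3 + 8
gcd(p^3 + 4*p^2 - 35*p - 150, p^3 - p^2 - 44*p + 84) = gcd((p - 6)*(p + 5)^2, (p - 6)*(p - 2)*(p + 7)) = p - 6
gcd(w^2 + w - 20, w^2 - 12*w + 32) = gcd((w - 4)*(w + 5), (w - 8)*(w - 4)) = w - 4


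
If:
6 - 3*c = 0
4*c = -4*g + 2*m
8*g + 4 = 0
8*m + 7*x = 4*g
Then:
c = 2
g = -1/2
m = 3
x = -26/7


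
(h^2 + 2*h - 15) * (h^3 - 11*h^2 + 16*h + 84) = h^5 - 9*h^4 - 21*h^3 + 281*h^2 - 72*h - 1260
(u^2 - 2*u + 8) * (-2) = -2*u^2 + 4*u - 16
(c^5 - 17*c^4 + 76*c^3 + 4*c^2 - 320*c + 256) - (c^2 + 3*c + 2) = c^5 - 17*c^4 + 76*c^3 + 3*c^2 - 323*c + 254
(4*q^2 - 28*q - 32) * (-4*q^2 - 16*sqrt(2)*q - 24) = -16*q^4 - 64*sqrt(2)*q^3 + 112*q^3 + 32*q^2 + 448*sqrt(2)*q^2 + 672*q + 512*sqrt(2)*q + 768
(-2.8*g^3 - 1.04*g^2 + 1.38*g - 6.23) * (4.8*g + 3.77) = -13.44*g^4 - 15.548*g^3 + 2.7032*g^2 - 24.7014*g - 23.4871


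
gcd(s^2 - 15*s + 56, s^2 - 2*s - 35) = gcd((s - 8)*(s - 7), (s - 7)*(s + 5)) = s - 7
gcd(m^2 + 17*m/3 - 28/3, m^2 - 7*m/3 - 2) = 1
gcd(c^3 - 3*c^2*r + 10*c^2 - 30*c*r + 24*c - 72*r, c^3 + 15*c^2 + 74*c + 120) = c^2 + 10*c + 24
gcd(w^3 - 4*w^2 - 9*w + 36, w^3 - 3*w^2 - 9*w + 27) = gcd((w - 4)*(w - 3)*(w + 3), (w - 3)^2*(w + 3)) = w^2 - 9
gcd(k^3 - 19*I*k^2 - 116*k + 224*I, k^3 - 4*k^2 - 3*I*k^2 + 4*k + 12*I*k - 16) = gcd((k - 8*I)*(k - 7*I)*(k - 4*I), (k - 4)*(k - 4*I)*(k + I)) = k - 4*I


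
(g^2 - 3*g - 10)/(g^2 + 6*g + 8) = (g - 5)/(g + 4)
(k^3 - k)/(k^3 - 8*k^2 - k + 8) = k/(k - 8)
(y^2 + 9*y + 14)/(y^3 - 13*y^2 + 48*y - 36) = (y^2 + 9*y + 14)/(y^3 - 13*y^2 + 48*y - 36)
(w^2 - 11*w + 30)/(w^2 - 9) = (w^2 - 11*w + 30)/(w^2 - 9)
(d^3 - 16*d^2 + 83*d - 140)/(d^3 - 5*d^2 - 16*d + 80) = (d - 7)/(d + 4)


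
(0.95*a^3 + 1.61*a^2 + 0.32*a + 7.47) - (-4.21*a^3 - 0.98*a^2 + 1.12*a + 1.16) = 5.16*a^3 + 2.59*a^2 - 0.8*a + 6.31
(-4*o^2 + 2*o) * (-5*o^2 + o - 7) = 20*o^4 - 14*o^3 + 30*o^2 - 14*o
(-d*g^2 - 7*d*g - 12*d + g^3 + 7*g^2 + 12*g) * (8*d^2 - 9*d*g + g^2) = -8*d^3*g^2 - 56*d^3*g - 96*d^3 + 17*d^2*g^3 + 119*d^2*g^2 + 204*d^2*g - 10*d*g^4 - 70*d*g^3 - 120*d*g^2 + g^5 + 7*g^4 + 12*g^3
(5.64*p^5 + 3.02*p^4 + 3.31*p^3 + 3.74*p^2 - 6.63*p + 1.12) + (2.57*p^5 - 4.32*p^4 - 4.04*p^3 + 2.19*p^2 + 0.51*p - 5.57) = 8.21*p^5 - 1.3*p^4 - 0.73*p^3 + 5.93*p^2 - 6.12*p - 4.45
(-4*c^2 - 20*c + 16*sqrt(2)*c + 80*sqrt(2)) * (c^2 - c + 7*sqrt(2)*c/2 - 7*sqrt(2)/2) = -4*c^4 - 16*c^3 + 2*sqrt(2)*c^3 + 8*sqrt(2)*c^2 + 132*c^2 - 10*sqrt(2)*c + 448*c - 560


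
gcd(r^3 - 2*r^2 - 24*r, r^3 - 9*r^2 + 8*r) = r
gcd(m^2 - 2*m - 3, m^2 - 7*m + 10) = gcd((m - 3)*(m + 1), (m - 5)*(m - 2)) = 1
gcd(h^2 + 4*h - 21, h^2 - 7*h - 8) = 1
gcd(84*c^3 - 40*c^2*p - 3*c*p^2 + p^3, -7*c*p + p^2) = -7*c + p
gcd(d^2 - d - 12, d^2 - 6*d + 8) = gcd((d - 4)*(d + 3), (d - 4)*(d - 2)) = d - 4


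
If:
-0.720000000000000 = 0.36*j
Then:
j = -2.00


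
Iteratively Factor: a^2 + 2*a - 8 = (a - 2)*(a + 4)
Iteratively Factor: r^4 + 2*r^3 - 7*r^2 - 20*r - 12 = (r + 2)*(r^3 - 7*r - 6) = (r + 2)^2*(r^2 - 2*r - 3) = (r - 3)*(r + 2)^2*(r + 1)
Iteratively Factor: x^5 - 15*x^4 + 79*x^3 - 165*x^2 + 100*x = (x - 1)*(x^4 - 14*x^3 + 65*x^2 - 100*x) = (x - 5)*(x - 1)*(x^3 - 9*x^2 + 20*x) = x*(x - 5)*(x - 1)*(x^2 - 9*x + 20) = x*(x - 5)*(x - 4)*(x - 1)*(x - 5)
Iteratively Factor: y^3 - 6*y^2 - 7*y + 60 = (y - 5)*(y^2 - y - 12) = (y - 5)*(y - 4)*(y + 3)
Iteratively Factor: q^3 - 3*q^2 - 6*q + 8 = (q - 4)*(q^2 + q - 2) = (q - 4)*(q + 2)*(q - 1)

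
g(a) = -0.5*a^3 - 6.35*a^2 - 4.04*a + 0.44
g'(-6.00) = 18.16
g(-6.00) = -95.92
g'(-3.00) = 20.56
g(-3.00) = -31.09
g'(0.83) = -15.61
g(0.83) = -7.57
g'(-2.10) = 16.02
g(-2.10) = -14.45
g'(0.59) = -12.06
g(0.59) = -4.26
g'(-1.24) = 9.40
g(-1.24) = -3.36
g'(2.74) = -50.10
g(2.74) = -68.59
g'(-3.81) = 22.57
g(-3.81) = -48.69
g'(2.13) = -37.90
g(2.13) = -41.81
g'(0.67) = -13.22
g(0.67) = -5.27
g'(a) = -1.5*a^2 - 12.7*a - 4.04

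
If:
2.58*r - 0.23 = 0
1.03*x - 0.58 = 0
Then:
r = 0.09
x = 0.56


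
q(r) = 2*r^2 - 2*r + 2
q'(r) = 4*r - 2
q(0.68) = 1.56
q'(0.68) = 0.72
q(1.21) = 2.51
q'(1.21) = 2.84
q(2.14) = 6.88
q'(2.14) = 6.56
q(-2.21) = 16.19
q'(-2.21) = -10.84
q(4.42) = 32.23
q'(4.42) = 15.68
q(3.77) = 22.89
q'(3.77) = 13.08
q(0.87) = 1.77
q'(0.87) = 1.48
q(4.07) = 26.99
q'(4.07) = 14.28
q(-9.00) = 182.00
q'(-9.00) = -38.00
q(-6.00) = 86.00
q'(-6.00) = -26.00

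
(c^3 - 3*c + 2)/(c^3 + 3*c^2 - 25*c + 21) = (c^2 + c - 2)/(c^2 + 4*c - 21)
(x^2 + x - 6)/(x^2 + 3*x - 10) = (x + 3)/(x + 5)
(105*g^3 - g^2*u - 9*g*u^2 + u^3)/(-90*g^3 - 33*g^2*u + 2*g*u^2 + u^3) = (35*g^2 - 12*g*u + u^2)/(-30*g^2 - g*u + u^2)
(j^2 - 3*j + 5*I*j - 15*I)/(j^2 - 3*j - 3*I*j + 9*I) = (j + 5*I)/(j - 3*I)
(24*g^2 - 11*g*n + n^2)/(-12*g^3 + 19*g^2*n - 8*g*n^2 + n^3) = (-8*g + n)/(4*g^2 - 5*g*n + n^2)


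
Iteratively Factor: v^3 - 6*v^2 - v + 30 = (v + 2)*(v^2 - 8*v + 15) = (v - 3)*(v + 2)*(v - 5)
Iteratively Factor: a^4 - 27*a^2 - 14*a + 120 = (a - 2)*(a^3 + 2*a^2 - 23*a - 60) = (a - 2)*(a + 3)*(a^2 - a - 20) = (a - 5)*(a - 2)*(a + 3)*(a + 4)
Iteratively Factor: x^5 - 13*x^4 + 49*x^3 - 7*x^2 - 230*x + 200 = (x - 5)*(x^4 - 8*x^3 + 9*x^2 + 38*x - 40) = (x - 5)*(x + 2)*(x^3 - 10*x^2 + 29*x - 20) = (x - 5)^2*(x + 2)*(x^2 - 5*x + 4) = (x - 5)^2*(x - 4)*(x + 2)*(x - 1)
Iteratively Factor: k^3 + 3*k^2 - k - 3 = (k + 3)*(k^2 - 1) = (k + 1)*(k + 3)*(k - 1)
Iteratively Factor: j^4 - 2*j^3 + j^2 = (j)*(j^3 - 2*j^2 + j) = j*(j - 1)*(j^2 - j) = j*(j - 1)^2*(j)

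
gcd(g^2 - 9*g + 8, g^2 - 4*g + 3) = g - 1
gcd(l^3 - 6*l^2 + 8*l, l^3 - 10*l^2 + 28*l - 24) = l - 2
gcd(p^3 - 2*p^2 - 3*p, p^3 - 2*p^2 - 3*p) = p^3 - 2*p^2 - 3*p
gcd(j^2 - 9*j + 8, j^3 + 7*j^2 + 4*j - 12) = j - 1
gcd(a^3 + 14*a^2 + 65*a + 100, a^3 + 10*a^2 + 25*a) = a^2 + 10*a + 25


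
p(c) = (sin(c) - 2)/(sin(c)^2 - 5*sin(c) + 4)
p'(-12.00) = -1.36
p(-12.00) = -0.91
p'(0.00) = -0.38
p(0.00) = -0.50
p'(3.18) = 0.35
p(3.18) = -0.49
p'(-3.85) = 2.12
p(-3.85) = -1.15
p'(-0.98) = -0.07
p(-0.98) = -0.32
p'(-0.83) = -0.09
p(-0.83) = -0.33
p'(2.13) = 7.66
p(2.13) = -2.40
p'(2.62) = 1.20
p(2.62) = -0.85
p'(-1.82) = 0.03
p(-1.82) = -0.30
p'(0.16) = -0.51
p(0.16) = -0.57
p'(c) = (-2*sin(c)*cos(c) + 5*cos(c))*(sin(c) - 2)/(sin(c)^2 - 5*sin(c) + 4)^2 + cos(c)/(sin(c)^2 - 5*sin(c) + 4)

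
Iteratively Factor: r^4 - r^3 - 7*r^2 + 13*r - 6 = (r + 3)*(r^3 - 4*r^2 + 5*r - 2) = (r - 1)*(r + 3)*(r^2 - 3*r + 2) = (r - 1)^2*(r + 3)*(r - 2)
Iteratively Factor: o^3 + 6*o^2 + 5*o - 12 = (o + 3)*(o^2 + 3*o - 4) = (o - 1)*(o + 3)*(o + 4)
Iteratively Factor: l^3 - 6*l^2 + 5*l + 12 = (l - 4)*(l^2 - 2*l - 3) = (l - 4)*(l - 3)*(l + 1)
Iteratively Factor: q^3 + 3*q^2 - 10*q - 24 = (q + 4)*(q^2 - q - 6) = (q - 3)*(q + 4)*(q + 2)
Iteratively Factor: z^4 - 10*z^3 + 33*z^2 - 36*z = (z)*(z^3 - 10*z^2 + 33*z - 36) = z*(z - 3)*(z^2 - 7*z + 12) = z*(z - 3)^2*(z - 4)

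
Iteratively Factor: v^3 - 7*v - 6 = (v + 2)*(v^2 - 2*v - 3) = (v + 1)*(v + 2)*(v - 3)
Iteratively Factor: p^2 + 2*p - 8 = (p - 2)*(p + 4)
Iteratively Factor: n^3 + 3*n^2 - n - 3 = (n - 1)*(n^2 + 4*n + 3) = (n - 1)*(n + 3)*(n + 1)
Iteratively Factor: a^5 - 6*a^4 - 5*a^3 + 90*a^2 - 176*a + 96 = (a + 4)*(a^4 - 10*a^3 + 35*a^2 - 50*a + 24) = (a - 3)*(a + 4)*(a^3 - 7*a^2 + 14*a - 8) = (a - 3)*(a - 2)*(a + 4)*(a^2 - 5*a + 4) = (a - 4)*(a - 3)*(a - 2)*(a + 4)*(a - 1)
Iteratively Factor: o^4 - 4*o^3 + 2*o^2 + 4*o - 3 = (o - 3)*(o^3 - o^2 - o + 1) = (o - 3)*(o - 1)*(o^2 - 1) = (o - 3)*(o - 1)^2*(o + 1)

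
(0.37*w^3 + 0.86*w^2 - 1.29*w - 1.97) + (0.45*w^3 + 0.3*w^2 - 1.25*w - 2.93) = 0.82*w^3 + 1.16*w^2 - 2.54*w - 4.9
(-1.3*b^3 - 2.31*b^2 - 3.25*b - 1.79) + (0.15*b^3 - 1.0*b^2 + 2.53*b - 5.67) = -1.15*b^3 - 3.31*b^2 - 0.72*b - 7.46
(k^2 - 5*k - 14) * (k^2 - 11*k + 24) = k^4 - 16*k^3 + 65*k^2 + 34*k - 336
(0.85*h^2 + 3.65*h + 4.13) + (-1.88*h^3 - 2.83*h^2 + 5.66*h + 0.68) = -1.88*h^3 - 1.98*h^2 + 9.31*h + 4.81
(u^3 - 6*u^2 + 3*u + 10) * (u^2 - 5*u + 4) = u^5 - 11*u^4 + 37*u^3 - 29*u^2 - 38*u + 40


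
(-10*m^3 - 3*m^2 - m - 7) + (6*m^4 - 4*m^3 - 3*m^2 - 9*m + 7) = 6*m^4 - 14*m^3 - 6*m^2 - 10*m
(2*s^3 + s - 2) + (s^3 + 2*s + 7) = 3*s^3 + 3*s + 5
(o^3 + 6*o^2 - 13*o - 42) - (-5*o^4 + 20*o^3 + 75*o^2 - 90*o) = 5*o^4 - 19*o^3 - 69*o^2 + 77*o - 42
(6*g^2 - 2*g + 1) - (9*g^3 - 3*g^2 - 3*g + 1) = -9*g^3 + 9*g^2 + g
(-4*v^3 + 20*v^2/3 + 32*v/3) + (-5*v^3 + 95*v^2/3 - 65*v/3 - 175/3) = -9*v^3 + 115*v^2/3 - 11*v - 175/3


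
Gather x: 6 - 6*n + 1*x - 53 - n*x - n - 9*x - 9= -7*n + x*(-n - 8) - 56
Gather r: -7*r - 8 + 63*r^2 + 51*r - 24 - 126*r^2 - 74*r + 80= -63*r^2 - 30*r + 48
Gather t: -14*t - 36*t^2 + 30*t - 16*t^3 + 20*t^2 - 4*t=-16*t^3 - 16*t^2 + 12*t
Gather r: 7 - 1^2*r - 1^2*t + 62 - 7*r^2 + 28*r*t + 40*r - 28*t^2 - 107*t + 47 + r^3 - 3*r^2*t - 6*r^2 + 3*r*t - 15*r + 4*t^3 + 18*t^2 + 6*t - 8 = r^3 + r^2*(-3*t - 13) + r*(31*t + 24) + 4*t^3 - 10*t^2 - 102*t + 108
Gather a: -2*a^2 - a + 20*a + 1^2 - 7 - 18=-2*a^2 + 19*a - 24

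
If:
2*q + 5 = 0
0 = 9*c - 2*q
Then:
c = -5/9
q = -5/2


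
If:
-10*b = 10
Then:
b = -1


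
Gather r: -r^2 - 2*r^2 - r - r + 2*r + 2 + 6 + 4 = 12 - 3*r^2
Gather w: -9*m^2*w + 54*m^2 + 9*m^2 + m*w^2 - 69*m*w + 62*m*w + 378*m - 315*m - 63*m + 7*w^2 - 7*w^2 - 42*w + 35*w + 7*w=63*m^2 + m*w^2 + w*(-9*m^2 - 7*m)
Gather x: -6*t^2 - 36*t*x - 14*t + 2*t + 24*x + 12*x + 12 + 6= -6*t^2 - 12*t + x*(36 - 36*t) + 18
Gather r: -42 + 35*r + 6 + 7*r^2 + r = 7*r^2 + 36*r - 36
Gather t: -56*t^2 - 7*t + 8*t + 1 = -56*t^2 + t + 1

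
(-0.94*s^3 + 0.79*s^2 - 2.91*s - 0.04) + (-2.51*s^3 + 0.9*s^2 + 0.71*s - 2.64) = -3.45*s^3 + 1.69*s^2 - 2.2*s - 2.68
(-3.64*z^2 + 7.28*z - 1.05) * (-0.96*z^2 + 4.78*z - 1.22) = 3.4944*z^4 - 24.388*z^3 + 40.2472*z^2 - 13.9006*z + 1.281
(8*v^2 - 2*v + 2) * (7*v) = 56*v^3 - 14*v^2 + 14*v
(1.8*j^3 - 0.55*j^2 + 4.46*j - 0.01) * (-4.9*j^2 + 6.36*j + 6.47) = -8.82*j^5 + 14.143*j^4 - 13.706*j^3 + 24.8561*j^2 + 28.7926*j - 0.0647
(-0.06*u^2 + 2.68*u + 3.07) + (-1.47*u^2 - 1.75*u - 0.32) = -1.53*u^2 + 0.93*u + 2.75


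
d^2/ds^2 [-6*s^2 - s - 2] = -12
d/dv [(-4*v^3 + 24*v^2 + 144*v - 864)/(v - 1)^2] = 4*(-v^3 + 3*v^2 - 48*v + 396)/(v^3 - 3*v^2 + 3*v - 1)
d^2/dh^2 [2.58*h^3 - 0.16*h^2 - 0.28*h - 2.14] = 15.48*h - 0.32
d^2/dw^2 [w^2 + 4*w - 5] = 2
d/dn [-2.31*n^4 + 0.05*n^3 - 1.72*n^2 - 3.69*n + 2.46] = -9.24*n^3 + 0.15*n^2 - 3.44*n - 3.69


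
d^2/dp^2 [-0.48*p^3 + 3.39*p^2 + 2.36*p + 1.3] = 6.78 - 2.88*p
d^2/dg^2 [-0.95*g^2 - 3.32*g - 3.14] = -1.90000000000000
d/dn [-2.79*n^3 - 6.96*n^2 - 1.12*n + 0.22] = -8.37*n^2 - 13.92*n - 1.12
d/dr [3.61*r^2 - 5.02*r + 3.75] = 7.22*r - 5.02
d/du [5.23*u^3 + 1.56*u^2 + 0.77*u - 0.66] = 15.69*u^2 + 3.12*u + 0.77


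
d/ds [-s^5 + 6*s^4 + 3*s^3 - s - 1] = -5*s^4 + 24*s^3 + 9*s^2 - 1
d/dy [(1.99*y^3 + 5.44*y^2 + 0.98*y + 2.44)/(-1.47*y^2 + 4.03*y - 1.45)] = (-2.9253*y^4 + 16.0394*y^3 + 14.7073*y^2 - 8.6024*y - 11.2542)/(2.1609*y^4 - 11.8482*y^3 + 20.5039*y^2 - 11.687*y + 2.1025)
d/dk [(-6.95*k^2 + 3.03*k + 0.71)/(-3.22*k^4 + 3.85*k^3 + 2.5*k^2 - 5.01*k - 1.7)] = (-44.758*k^5 + 56.0273*k^4 - 14.1862*k^3 + 19.044*k^2 + 20.08*k - 1.5939)/(10.3684*k^8 - 24.794*k^7 - 1.2775*k^6 + 51.5144*k^5 - 21.379*k^4 - 38.14*k^3 + 16.6001*k^2 + 17.034*k + 2.89)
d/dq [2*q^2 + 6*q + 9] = 4*q + 6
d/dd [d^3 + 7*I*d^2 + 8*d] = 3*d^2 + 14*I*d + 8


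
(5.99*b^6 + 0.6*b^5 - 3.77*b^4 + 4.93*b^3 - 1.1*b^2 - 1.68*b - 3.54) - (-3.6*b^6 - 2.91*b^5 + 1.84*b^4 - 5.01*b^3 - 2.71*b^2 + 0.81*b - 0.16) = 9.59*b^6 + 3.51*b^5 - 5.61*b^4 + 9.94*b^3 + 1.61*b^2 - 2.49*b - 3.38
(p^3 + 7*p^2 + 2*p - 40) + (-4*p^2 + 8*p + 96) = p^3 + 3*p^2 + 10*p + 56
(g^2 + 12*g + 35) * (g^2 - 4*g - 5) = g^4 + 8*g^3 - 18*g^2 - 200*g - 175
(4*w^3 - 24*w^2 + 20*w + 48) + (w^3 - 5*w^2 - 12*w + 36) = 5*w^3 - 29*w^2 + 8*w + 84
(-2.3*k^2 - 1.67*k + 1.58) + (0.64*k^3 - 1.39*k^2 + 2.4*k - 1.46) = 0.64*k^3 - 3.69*k^2 + 0.73*k + 0.12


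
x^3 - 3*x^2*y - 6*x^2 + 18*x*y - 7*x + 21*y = (x - 7)*(x + 1)*(x - 3*y)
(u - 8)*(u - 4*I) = u^2 - 8*u - 4*I*u + 32*I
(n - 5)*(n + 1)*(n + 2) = n^3 - 2*n^2 - 13*n - 10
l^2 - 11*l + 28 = (l - 7)*(l - 4)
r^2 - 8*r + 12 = (r - 6)*(r - 2)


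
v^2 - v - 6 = (v - 3)*(v + 2)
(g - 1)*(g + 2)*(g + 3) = g^3 + 4*g^2 + g - 6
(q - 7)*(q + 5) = q^2 - 2*q - 35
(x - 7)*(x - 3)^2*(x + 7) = x^4 - 6*x^3 - 40*x^2 + 294*x - 441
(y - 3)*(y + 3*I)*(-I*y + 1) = -I*y^3 + 4*y^2 + 3*I*y^2 - 12*y + 3*I*y - 9*I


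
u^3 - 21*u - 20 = (u - 5)*(u + 1)*(u + 4)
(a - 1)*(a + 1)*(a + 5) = a^3 + 5*a^2 - a - 5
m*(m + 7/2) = m^2 + 7*m/2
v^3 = v^3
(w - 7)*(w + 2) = w^2 - 5*w - 14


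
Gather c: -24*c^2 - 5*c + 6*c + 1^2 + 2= -24*c^2 + c + 3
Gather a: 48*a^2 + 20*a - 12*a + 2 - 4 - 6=48*a^2 + 8*a - 8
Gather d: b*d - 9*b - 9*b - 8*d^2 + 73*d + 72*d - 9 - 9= -18*b - 8*d^2 + d*(b + 145) - 18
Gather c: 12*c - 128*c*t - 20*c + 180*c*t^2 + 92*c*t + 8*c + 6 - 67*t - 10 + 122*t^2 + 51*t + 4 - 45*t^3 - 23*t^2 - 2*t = c*(180*t^2 - 36*t) - 45*t^3 + 99*t^2 - 18*t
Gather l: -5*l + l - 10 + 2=-4*l - 8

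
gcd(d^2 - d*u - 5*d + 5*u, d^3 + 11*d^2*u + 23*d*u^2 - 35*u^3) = -d + u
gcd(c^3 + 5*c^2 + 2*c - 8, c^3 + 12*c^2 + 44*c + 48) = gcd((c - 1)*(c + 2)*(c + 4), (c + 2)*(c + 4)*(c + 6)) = c^2 + 6*c + 8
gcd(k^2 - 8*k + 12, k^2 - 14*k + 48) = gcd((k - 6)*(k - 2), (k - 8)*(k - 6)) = k - 6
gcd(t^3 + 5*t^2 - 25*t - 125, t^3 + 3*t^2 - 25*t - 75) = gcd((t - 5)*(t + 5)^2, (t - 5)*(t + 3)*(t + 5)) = t^2 - 25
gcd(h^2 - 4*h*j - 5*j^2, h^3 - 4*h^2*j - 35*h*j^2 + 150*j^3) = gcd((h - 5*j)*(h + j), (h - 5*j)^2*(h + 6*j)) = h - 5*j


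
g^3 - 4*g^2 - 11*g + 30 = (g - 5)*(g - 2)*(g + 3)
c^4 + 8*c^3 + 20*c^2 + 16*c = c*(c + 2)^2*(c + 4)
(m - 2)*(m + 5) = m^2 + 3*m - 10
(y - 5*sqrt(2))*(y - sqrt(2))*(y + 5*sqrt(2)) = y^3 - sqrt(2)*y^2 - 50*y + 50*sqrt(2)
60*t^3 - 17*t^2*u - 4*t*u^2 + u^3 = (-5*t + u)*(-3*t + u)*(4*t + u)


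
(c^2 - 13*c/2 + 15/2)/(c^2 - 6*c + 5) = (c - 3/2)/(c - 1)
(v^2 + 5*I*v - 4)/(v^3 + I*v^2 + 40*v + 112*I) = (v + I)/(v^2 - 3*I*v + 28)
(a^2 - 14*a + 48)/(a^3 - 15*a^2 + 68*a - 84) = (a - 8)/(a^2 - 9*a + 14)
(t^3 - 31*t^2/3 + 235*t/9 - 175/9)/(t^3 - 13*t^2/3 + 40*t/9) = (3*t^2 - 26*t + 35)/(t*(3*t - 8))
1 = 1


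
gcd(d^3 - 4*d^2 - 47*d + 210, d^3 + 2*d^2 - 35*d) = d^2 + 2*d - 35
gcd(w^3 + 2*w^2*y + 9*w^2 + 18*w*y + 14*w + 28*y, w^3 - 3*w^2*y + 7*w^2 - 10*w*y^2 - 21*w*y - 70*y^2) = w^2 + 2*w*y + 7*w + 14*y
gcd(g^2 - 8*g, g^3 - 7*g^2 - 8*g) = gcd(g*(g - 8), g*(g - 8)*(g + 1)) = g^2 - 8*g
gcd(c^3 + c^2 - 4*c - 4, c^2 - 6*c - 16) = c + 2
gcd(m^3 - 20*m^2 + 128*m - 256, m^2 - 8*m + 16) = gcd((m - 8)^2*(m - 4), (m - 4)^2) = m - 4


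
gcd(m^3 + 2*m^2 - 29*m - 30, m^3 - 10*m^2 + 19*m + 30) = m^2 - 4*m - 5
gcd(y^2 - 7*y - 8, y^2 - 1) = y + 1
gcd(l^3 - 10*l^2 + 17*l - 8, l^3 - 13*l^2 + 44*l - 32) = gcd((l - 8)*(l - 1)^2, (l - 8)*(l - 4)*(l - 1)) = l^2 - 9*l + 8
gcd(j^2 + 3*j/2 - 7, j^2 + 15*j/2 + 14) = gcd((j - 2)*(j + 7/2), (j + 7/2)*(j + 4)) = j + 7/2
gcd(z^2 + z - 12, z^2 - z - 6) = z - 3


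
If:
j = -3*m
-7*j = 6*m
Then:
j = 0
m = 0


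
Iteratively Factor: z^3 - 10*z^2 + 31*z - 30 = (z - 5)*(z^2 - 5*z + 6) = (z - 5)*(z - 2)*(z - 3)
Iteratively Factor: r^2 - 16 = (r - 4)*(r + 4)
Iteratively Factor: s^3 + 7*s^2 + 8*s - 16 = (s - 1)*(s^2 + 8*s + 16) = (s - 1)*(s + 4)*(s + 4)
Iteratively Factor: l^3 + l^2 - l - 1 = (l + 1)*(l^2 - 1) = (l + 1)^2*(l - 1)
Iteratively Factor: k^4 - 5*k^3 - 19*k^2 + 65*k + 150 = (k - 5)*(k^3 - 19*k - 30) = (k - 5)*(k + 3)*(k^2 - 3*k - 10) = (k - 5)^2*(k + 3)*(k + 2)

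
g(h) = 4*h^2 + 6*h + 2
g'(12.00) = 102.00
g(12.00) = 650.00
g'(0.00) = 6.00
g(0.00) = 2.00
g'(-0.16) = 4.72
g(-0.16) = 1.14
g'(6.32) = 56.56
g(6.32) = 199.69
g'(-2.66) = -15.28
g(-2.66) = 14.34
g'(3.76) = 36.08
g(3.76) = 81.11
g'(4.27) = 40.16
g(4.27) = 100.55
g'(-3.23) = -19.84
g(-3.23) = 24.35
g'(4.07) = 38.56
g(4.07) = 92.68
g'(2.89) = 29.12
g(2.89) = 52.75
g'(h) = 8*h + 6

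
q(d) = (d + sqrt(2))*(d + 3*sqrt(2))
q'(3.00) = 11.66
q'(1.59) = 8.84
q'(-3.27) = -0.88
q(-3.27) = -1.81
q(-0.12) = 5.34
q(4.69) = 54.53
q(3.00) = 31.97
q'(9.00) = 23.66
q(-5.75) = 6.54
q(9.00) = 137.91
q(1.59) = 17.52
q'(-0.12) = 5.42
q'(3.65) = 12.96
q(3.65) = 39.97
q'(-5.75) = -5.84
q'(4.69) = 15.04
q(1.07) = 13.20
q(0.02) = 6.11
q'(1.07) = 7.80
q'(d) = 2*d + 4*sqrt(2)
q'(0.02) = 5.70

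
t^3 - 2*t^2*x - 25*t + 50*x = (t - 5)*(t + 5)*(t - 2*x)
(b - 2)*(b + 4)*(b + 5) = b^3 + 7*b^2 + 2*b - 40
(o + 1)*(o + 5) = o^2 + 6*o + 5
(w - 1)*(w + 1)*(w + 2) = w^3 + 2*w^2 - w - 2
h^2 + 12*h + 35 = (h + 5)*(h + 7)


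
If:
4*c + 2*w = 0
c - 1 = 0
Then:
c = 1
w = -2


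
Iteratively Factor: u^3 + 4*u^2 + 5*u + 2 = (u + 1)*(u^2 + 3*u + 2) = (u + 1)^2*(u + 2)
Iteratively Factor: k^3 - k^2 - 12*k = (k - 4)*(k^2 + 3*k) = (k - 4)*(k + 3)*(k)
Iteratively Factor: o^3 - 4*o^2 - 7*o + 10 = (o + 2)*(o^2 - 6*o + 5) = (o - 5)*(o + 2)*(o - 1)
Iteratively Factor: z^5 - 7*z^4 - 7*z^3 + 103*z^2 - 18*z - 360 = (z - 3)*(z^4 - 4*z^3 - 19*z^2 + 46*z + 120) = (z - 4)*(z - 3)*(z^3 - 19*z - 30) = (z - 5)*(z - 4)*(z - 3)*(z^2 + 5*z + 6) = (z - 5)*(z - 4)*(z - 3)*(z + 3)*(z + 2)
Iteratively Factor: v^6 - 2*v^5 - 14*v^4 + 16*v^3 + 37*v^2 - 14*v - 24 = (v - 2)*(v^5 - 14*v^3 - 12*v^2 + 13*v + 12) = (v - 2)*(v + 3)*(v^4 - 3*v^3 - 5*v^2 + 3*v + 4) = (v - 2)*(v + 1)*(v + 3)*(v^3 - 4*v^2 - v + 4) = (v - 4)*(v - 2)*(v + 1)*(v + 3)*(v^2 - 1) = (v - 4)*(v - 2)*(v + 1)^2*(v + 3)*(v - 1)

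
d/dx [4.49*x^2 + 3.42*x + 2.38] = 8.98*x + 3.42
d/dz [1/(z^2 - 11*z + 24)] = (11 - 2*z)/(z^2 - 11*z + 24)^2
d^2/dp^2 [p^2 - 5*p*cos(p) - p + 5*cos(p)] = 5*p*cos(p) + 10*sin(p) - 5*cos(p) + 2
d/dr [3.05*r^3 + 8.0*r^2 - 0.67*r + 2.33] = 9.15*r^2 + 16.0*r - 0.67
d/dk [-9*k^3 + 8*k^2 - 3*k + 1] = -27*k^2 + 16*k - 3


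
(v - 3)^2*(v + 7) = v^3 + v^2 - 33*v + 63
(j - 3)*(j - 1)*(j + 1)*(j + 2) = j^4 - j^3 - 7*j^2 + j + 6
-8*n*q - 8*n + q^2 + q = (-8*n + q)*(q + 1)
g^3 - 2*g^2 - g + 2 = (g - 2)*(g - 1)*(g + 1)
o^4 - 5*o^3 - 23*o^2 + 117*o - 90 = (o - 6)*(o - 3)*(o - 1)*(o + 5)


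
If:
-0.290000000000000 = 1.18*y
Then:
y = -0.25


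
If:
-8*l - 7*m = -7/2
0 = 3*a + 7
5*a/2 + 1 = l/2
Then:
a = -7/3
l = -29/3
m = 485/42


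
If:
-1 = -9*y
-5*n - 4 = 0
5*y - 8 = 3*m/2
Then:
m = -134/27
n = -4/5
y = 1/9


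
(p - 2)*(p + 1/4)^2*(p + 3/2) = p^4 - 51*p^2/16 - 49*p/32 - 3/16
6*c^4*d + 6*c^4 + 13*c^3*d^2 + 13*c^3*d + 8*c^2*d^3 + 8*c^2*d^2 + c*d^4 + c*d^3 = (c + d)^2*(6*c + d)*(c*d + c)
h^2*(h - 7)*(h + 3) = h^4 - 4*h^3 - 21*h^2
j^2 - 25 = (j - 5)*(j + 5)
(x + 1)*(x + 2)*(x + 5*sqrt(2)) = x^3 + 3*x^2 + 5*sqrt(2)*x^2 + 2*x + 15*sqrt(2)*x + 10*sqrt(2)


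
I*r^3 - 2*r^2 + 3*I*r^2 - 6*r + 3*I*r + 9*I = (r + 3)*(r + 3*I)*(I*r + 1)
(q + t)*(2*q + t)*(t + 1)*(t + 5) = 2*q^2*t^2 + 12*q^2*t + 10*q^2 + 3*q*t^3 + 18*q*t^2 + 15*q*t + t^4 + 6*t^3 + 5*t^2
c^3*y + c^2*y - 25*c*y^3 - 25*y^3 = (c - 5*y)*(c + 5*y)*(c*y + y)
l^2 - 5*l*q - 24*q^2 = (l - 8*q)*(l + 3*q)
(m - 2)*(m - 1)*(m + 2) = m^3 - m^2 - 4*m + 4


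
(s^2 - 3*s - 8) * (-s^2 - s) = -s^4 + 2*s^3 + 11*s^2 + 8*s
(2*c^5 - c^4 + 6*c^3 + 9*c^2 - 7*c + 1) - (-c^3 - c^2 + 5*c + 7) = 2*c^5 - c^4 + 7*c^3 + 10*c^2 - 12*c - 6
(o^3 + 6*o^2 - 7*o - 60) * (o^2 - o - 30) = o^5 + 5*o^4 - 43*o^3 - 233*o^2 + 270*o + 1800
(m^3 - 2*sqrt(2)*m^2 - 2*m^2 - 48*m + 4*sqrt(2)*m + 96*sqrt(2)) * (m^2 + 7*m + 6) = m^5 - 2*sqrt(2)*m^4 + 5*m^4 - 56*m^3 - 10*sqrt(2)*m^3 - 348*m^2 + 112*sqrt(2)*m^2 - 288*m + 696*sqrt(2)*m + 576*sqrt(2)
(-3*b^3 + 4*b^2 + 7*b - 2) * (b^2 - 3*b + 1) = -3*b^5 + 13*b^4 - 8*b^3 - 19*b^2 + 13*b - 2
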